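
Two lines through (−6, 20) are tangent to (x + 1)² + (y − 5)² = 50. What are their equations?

Let a tangent through (−6, 20) have slope m. Its distance from (−1, 5) must equal 5√2:
[m·(5) − (−15)]² = 50(m² + 1)
m² − 6m − 7 = 0, so m = −1 or m = 7.
Through (−6, 20) these give x + y = 14 and 7x − y = −62.

x + y = 14 and 7x − y = −62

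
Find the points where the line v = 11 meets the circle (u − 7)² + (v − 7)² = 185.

(−6, 11) and (20, 11)

From the line, v = 11. Substituting:
u² − 14u − 120 = 0
u = 20 or u = −6, giving (20, 11) and (−6, 11).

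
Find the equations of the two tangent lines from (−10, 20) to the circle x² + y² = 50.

Write the tangent as mx − y + (20 − m·(−10)) = 0 and set its distance from the centre to 5√2:
(10m − (−20))² = 50(m² + 1)
m² + 8m + 7 = 0, so m = −1 or m = −7.
With m = −1: x + y = 10. With m = −7: 7x + y = −50.

x + y = 10 and 7x + y = −50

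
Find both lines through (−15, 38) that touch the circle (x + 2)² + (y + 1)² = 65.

Write the tangent as mx − y + (38 − m·(−15)) = 0 and set its distance from the centre to √65:
(13m − (−39))² = 65(m² + 1)
4m² + 39m + 56 = 0, so m = −7/4 or m = −8.
Through (−15, 38) these give 7x + 4y = 47 and 8x + y = −82.

7x + 4y = 47 and 8x + y = −82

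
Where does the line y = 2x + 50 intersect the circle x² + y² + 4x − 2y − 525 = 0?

From the line, y = 2x + 50. Substituting:
5x² + 200x + 1875 = 0  ⟹  x² + 40x + 375 = 0
x = −15 or x = −25, giving (−15, 20) and (−25, 0).

(−25, 0) and (−15, 20)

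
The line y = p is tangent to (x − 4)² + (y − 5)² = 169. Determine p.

Tangency holds when the distance from the centre (4, 5) to the line equals the radius 13:
|0·4 + 1·5 − p| / √1 = 13
|p − (5)| = 13, so p = 18 or p = −8.

p = −8 or p = 18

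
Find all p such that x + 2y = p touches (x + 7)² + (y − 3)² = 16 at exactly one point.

The line touches the circle iff its distance from (−7, 3) is 4:
|1·(−7) + 2·3 − p| / √5 = 4
|p − (−1)| = 4√5.

p = −1 ± 4√5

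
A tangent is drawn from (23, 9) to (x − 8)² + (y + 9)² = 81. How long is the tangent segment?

6√13

Centre (8, −9), r² = 81. |PO|² = (15)² + (18)² = 549.
The tangent meets the radius at right angles, so tangent² = |PO|² − r² = 549 − 81 = 468.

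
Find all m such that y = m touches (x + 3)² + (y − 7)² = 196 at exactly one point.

The line touches the circle iff its distance from (−3, 7) is 14:
|0·(−3) + 1·7 − m| / √1 = 14
|m − (7)| = 14, so m = 21 or m = −7.

m = −7 or m = 21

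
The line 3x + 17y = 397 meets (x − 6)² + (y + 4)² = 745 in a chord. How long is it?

√298

Express y = (397 − 3x)/17 and substitute into the circle:
298x² − 6258x + 11324 = 0  ⟹  x² − 21x + 38 = 0
x = 19 or x = 2, giving (19, 20) and (2, 23).
Chord length = distance between (19, 20) and (2, 23) = √298 = √298.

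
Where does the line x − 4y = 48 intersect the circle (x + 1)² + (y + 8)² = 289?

(−16, −16) and (16, −8)

From the line, y = (−48 + x)/4. Substituting:
17x² − 4352 = 0  ⟹  x² − 256 = 0
x = 16 or x = −16, giving (16, −8) and (−16, −16).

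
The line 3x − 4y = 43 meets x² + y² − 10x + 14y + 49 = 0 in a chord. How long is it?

10

The distance from (5, −7) to the line is 0/√25, and r² = 25.
Chord = 2√(r² − d²) = 2·√(25) = 10.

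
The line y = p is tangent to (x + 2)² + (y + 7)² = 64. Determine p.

p = −15 or p = 1

The line touches the circle iff its distance from (−2, −7) is 8:
|0·(−2) + 1·(−7) − p| / √1 = 8
|p − (−7)| = 8, so p = 1 or p = −15.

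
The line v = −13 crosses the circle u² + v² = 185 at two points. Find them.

Substitute v = −13:
u² − 16 = 0
u = 4 or u = −4, giving (4, −13) and (−4, −13).

(−4, −13) and (4, −13)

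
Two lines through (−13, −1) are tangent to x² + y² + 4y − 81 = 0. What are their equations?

7x + 6y = −97 and 6x − 7y = −71

Let a tangent through (−13, −1) have slope m. Its distance from (0, −2) must equal √85:
(13m − (−1))² = 85(m² + 1)
42m² + 13m − 42 = 0, so m = −7/6 or m = 6/7.
Through (−13, −1) these give 7x + 6y = −97 and 6x − 7y = −71.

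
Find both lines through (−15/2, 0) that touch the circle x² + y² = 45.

2x + y = −15 and 2x − y = −15

A line y − (0) = m(x − (−15/2)) is tangent when its distance from (0, 0) is 3√5:
(15/2m − (0))² = 45(m² + 1)
m² − 4 = 0, so m = −2 or m = 2.
Through (−15/2, 0) these give 2x + y = −15 and 2x − y = −15.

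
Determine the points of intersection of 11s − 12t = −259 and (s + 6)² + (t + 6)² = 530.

From the line, t = (259 + 11s)/12. Substituting:
265s² + 9010s + 38425 = 0  ⟹  s² + 34s + 145 = 0
s = −5 or s = −29, giving (−5, 17) and (−29, −5).

(−29, −5) and (−5, 17)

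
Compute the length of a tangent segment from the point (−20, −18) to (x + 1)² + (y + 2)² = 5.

The centre is (−1, −2) and r = √5. The square of the distance from P to the centre is 361 + 256 = 617.
By the tangent–radius right angle, tangent length = √(|PO|² − r²) = √612 = 6√17.

6√17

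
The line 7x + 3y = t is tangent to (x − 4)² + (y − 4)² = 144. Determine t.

For a tangent, require d(centre, line) = r = 12.
|7·4 + 3·4 − t| / √58 = 12
|t − (40)| = 12√58.

t = 40 ± 12√58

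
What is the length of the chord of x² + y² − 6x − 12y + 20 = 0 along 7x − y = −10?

Substitute y = 7x + 10:
50x² + 50x = 0  ⟹  x² + x = 0
x = 0 or x = −1, giving (0, 10) and (−1, 3).
Chord length = distance between (0, 10) and (−1, 3) = √50 = 5√2.

5√2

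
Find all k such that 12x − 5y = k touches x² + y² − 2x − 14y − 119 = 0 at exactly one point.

k = −192 or k = 146

For a tangent, require d(centre, line) = r = 13.
|12·1 − 5·7 − k| / √169 = 13
|k − (−23)| = 13·13, so k = 146 or k = −192.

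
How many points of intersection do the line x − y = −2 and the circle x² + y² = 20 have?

2

Substituting the line into the circle gives 2x² + 4x − 16 = 0.
Discriminant = (4)² − 4·2·(−16) = 144 > 0.
Two real roots: the line is a secant.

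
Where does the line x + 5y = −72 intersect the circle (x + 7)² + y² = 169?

Express y = (−72 − x)/5 and substitute into the circle:
26x² + 494x + 2184 = 0  ⟹  x² + 19x + 84 = 0
x = −7 or x = −12, giving (−7, −13) and (−12, −12).

(−12, −12) and (−7, −13)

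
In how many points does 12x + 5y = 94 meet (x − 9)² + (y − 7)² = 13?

0

Substituting the line into the circle gives 169x² − 1866x + 5181 = 0.
Discriminant = (−1866)² − 4·169·(5181) = −20400 < 0.
No real roots: the line does not meet the circle.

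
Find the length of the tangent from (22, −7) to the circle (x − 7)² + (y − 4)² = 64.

√282

The centre is (7, 4) and r = 8. The square of the distance from P to the centre is 225 + 121 = 346.
The tangent meets the radius at right angles, so tangent² = |PO|² − r² = 346 − 64 = 282.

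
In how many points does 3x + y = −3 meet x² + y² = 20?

Substituting the line into the circle gives 10x² + 18x − 11 = 0.
Discriminant = (18)² − 4·10·(−11) = 764 > 0.
Two real roots: the line is a secant.

2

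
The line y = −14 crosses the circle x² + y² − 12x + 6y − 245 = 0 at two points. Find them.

Express y = −14 and substitute into the circle:
x² − 12x − 133 = 0
x = 19 or x = −7, giving (19, −14) and (−7, −14).

(−7, −14) and (19, −14)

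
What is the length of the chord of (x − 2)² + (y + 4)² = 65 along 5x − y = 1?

3√26

Express y = 5x − 1 and substitute into the circle:
26x² + 26x − 52 = 0  ⟹  x² + x − 2 = 0
x = 1 or x = −2, giving (1, 4) and (−2, −11).
|(1, 4) − (−2, −11)| = √((3)² + (15)²) = 3√26.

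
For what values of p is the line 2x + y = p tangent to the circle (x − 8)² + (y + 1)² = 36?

The line touches the circle iff its distance from (8, −1) is 6:
|2·8 + 1·(−1) − p| / √5 = 6
|p − (15)| = 6√5.

p = 15 ± 6√5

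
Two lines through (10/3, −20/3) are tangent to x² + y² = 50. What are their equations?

x − y = 10 and x − 7y = 50

Let a tangent through (10/3, −20/3) have slope m. Its distance from (0, 0) must equal 5√2:
(−10/3m − (20/3))² = 50(m² + 1)
7m² − 8m + 1 = 0, so m = 1 or m = 1/7.
Through (10/3, −20/3) these give x − y = 10 and x − 7y = 50.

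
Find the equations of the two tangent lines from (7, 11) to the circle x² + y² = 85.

Let a tangent through (7, 11) have slope m. Its distance from (0, 0) must equal √85:
[m·(−7) − (−11)]² = 85(m² + 1)
18m² + 77m − 18 = 0, so m = −9/2 or m = 2/9.
Through (7, 11) these give 9x + 2y = 85 and 2x − 9y = −85.

9x + 2y = 85 and 2x − 9y = −85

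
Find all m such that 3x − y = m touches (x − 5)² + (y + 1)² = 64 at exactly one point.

The line touches the circle iff its distance from (5, −1) is 8:
|3·5 − 1·(−1) − m| / √10 = 8
|m − (16)| = 8√10.

m = 16 ± 8√10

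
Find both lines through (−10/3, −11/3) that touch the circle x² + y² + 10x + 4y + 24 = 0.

Let a tangent through (−10/3, −11/3) have slope m. Its distance from (−5, −2) must equal √5:
[m·(−5/3) − (5/3)]² = 5(m² + 1)
2m² − 5m + 2 = 0, so m = 2 or m = 1/2.
With m = 2: 2x − y = −3. With m = 1/2: x − 2y = 4.

2x − y = −3 and x − 2y = 4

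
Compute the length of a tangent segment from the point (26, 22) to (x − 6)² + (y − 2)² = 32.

16√3

With centre O = (6, 2), |OP|² = 800 and r² = 32.
By the tangent–radius right angle, tangent length = √(|PO|² − r²) = √768 = 16√3.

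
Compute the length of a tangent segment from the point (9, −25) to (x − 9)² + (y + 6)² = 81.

With centre O = (9, −6), |OP|² = 361 and r² = 81.
By the tangent–radius right angle, tangent length = √(|PO|² − r²) = √280 = 2√70.

2√70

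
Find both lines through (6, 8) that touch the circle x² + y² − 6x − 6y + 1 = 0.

A line y − (8) = m(x − (6)) is tangent when its distance from (3, 3) is √17:
(−3m − (−5))² = 17(m² + 1)
4m² + 15m − 4 = 0, so m = −4 or m = 1/4.
With m = −4: 4x + y = 32. With m = 1/4: x − 4y = −26.

4x + y = 32 and x − 4y = −26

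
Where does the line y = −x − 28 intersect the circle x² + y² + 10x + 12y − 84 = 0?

(−14, −14) and (−13, −15)

Substitute y = −x − 28:
2x² + 54x + 364 = 0  ⟹  x² + 27x + 182 = 0
x = −13 or x = −14, giving (−13, −15) and (−14, −14).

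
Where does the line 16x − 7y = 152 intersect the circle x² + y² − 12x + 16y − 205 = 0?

From the line, y = (−152 + 16x)/7. Substituting:
305x² − 3660x − 3965 = 0  ⟹  x² − 12x − 13 = 0
x = 13 or x = −1, giving (13, 8) and (−1, −24).

(−1, −24) and (13, 8)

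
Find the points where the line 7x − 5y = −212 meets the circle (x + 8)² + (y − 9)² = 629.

(−31, −1) and (−6, 34)

Express y = (212 + 7x)/5 and substitute into the circle:
74x² + 2738x + 13764 = 0  ⟹  x² + 37x + 186 = 0
x = −6 or x = −31, giving (−6, 34) and (−31, −1).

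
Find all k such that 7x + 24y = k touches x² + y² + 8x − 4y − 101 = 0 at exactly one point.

Tangency holds when the distance from the centre (−4, 2) to the line equals the radius 11:
|7·(−4) + 24·2 − k| / √625 = 11
|k − (20)| = 11·25, so k = 295 or k = −255.

k = −255 or k = 295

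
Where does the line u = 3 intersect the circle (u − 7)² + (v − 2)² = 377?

(3, −17) and (3, 21)

The line gives u = 3. Substituting into the circle:
v² − 4v − 357 = 0
v = 21 or v = −17, giving (3, 21) and (3, −17).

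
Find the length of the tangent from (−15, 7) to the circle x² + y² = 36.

The centre is (0, 0) and r = 6. The square of the distance from P to the centre is 225 + 49 = 274.
Power of the point: PT² = |PO|² − r² = 238, so PT = √238.

√238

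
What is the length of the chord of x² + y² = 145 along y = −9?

The distance from (0, 0) to the line is 9, and r² = 145.
Chord = 2√(r² − d²) = 2·√(64) = 16.

16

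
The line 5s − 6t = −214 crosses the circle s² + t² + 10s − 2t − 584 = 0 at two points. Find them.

Express t = (214 + 5s)/6 and substitute into the circle:
61s² + 2440s + 22204 = 0  ⟹  s² + 40s + 364 = 0
s = −14 or s = −26, giving (−14, 24) and (−26, 14).

(−26, 14) and (−14, 24)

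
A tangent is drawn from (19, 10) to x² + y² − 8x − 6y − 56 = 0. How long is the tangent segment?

√193

The centre is (4, 3) and r = 9. The square of the distance from P to the centre is 225 + 49 = 274.
Power of the point: PT² = |PO|² − r² = 193, so PT = √193.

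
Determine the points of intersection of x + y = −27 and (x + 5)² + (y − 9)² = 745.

Substitute y = −x − 27:
2x² + 82x + 576 = 0  ⟹  x² + 41x + 288 = 0
x = −9 or x = −32, giving (−9, −18) and (−32, 5).

(−32, 5) and (−9, −18)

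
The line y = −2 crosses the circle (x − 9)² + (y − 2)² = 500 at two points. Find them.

Express y = −2 and substitute into the circle:
x² − 18x − 403 = 0
x = 31 or x = −13, giving (31, −2) and (−13, −2).

(−13, −2) and (31, −2)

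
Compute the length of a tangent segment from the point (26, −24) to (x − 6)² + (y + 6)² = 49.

Centre (6, −6), r² = 49. |PO|² = (20)² + (−18)² = 724.
By the tangent–radius right angle, tangent length = √(|PO|² − r²) = √675 = 15√3.

15√3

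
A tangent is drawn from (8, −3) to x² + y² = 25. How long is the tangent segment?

4√3

The centre is (0, 0) and r = 5. The square of the distance from P to the centre is 64 + 9 = 73.
The tangent meets the radius at right angles, so tangent² = |PO|² − r² = 73 − 25 = 48.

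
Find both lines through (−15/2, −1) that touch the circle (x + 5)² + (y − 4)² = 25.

A line y − (−1) = m(x − (−15/2)) is tangent when its distance from (−5, 4) is 5:
(5/2m − (5))² = 25(m² + 1)
3m² + 4m = 0, so m = 0 or m = −4/3.
With m = 0: y = −1. With m = −4/3: 4x + 3y = −33.

y = −1 and 4x + 3y = −33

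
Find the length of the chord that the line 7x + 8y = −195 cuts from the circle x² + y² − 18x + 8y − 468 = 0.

2√113

Express y = (−195 − 7x)/8 and substitute into the circle:
113x² + 1130x − 4407 = 0  ⟹  x² + 10x − 39 = 0
x = 3 or x = −13, giving (3, −27) and (−13, −13).
|(3, −27) − (−13, −13)| = √((16)² + (−14)²) = 2√113.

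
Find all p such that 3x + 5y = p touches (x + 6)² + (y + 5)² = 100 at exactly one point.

The line touches the circle iff its distance from (−6, −5) is 10:
|3·(−6) + 5·(−5) − p| / √34 = 10
|p − (−43)| = 10√34.

p = −43 ± 10√34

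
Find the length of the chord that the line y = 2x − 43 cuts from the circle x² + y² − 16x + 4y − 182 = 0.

10√5

From the line, y = 2x − 43. Substituting:
5x² − 180x + 1495 = 0  ⟹  x² − 36x + 299 = 0
x = 23 or x = 13, giving (23, 3) and (13, −17).
|(23, 3) − (13, −17)| = √((10)² + (20)²) = 10√5.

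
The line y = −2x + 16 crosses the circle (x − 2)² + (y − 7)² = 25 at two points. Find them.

Substitute y = −2x + 16:
5x² − 40x + 60 = 0  ⟹  x² − 8x + 12 = 0
x = 6 or x = 2, giving (6, 4) and (2, 12).

(2, 12) and (6, 4)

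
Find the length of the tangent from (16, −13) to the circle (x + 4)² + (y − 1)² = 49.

With centre O = (−4, 1), |OP|² = 596 and r² = 49.
Power of the point: PT² = |PO|² − r² = 547, so PT = √547.

√547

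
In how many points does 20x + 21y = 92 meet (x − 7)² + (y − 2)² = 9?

0

Substituting the line into the circle gives 841x² − 8174x + 20140 = 0.
Discriminant = (−8174)² − 4·841·(20140) = −936684 < 0.
No real roots: the line does not meet the circle.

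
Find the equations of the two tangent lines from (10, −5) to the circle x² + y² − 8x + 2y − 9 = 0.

x − 5y = 35 and 5x + y = 45

Write the tangent as mx − y + (−5 − m·(10)) = 0 and set its distance from the centre to √26:
[m·(−6) − (4)]² = 26(m² + 1)
5m² + 24m − 5 = 0, so m = 1/5 or m = −5.
Through (10, −5) these give x − 5y = 35 and 5x + y = 45.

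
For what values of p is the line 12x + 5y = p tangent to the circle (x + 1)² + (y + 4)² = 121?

p = −175 or p = 111

Tangency holds when the distance from the centre (−1, −4) to the line equals the radius 11:
|12·(−1) + 5·(−4) − p| / √169 = 11
|p − (−32)| = 11·13, so p = 111 or p = −175.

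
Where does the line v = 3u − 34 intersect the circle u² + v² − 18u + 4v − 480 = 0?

(3, −25) and (18, 20)

Express v = 3u − 34 and substitute into the circle:
10u² − 210u + 540 = 0  ⟹  u² − 21u + 54 = 0
u = 18 or u = 3, giving (18, 20) and (3, −25).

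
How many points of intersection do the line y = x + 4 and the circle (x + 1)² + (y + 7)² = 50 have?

Substituting the line into the circle gives 2x² + 24x + 72 = 0.
Discriminant = (24)² − 4·2·(72) = 0.
A repeated root: the line is tangent.

1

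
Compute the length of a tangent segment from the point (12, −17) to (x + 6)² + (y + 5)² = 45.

With centre O = (−6, −5), |OP|² = 468 and r² = 45.
By the tangent–radius right angle, tangent length = √(|PO|² − r²) = √423 = 3√47.

3√47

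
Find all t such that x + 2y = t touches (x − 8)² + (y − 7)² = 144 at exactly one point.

t = 22 ± 12√5

For a tangent, require d(centre, line) = r = 12.
|1·8 + 2·7 − t| / √5 = 12
|t − (22)| = 12√5.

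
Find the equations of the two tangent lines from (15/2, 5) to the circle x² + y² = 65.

Write the tangent as mx − y + (5 − m·(15/2)) = 0 and set its distance from the centre to √65:
(−15/2m − (−5))² = 65(m² + 1)
7m² + 60m + 32 = 0, so m = −8 or m = −4/7.
Through (15/2, 5) these give 8x + y = 65 and 4x + 7y = 65.

8x + y = 65 and 4x + 7y = 65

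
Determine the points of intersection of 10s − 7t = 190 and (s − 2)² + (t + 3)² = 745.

Express t = (−190 + 10s)/7 and substitute into the circle:
149s² − 3576s − 7748 = 0  ⟹  s² − 24s − 52 = 0
s = 26 or s = −2, giving (26, 10) and (−2, −30).

(−2, −30) and (26, 10)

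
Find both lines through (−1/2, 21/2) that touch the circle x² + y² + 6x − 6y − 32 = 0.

x + y = 10 and x − 7y = −74

A line y − (21/2) = m(x − (−1/2)) is tangent when its distance from (−3, 3) is 5√2:
[m·(−5/2) − (−15/2)]² = 50(m² + 1)
7m² + 6m − 1 = 0, so m = −1 or m = 1/7.
With m = −1: x + y = 10. With m = 1/7: x − 7y = −74.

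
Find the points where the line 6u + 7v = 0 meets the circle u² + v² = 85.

(−7, 6) and (7, −6)

Express v = (−6u)/7 and substitute into the circle:
85u² − 4165 = 0  ⟹  u² − 49 = 0
u = 7 or u = −7, giving (7, −6) and (−7, 6).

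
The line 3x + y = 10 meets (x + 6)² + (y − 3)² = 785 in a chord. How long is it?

The distance from (−6, 3) to the line is 25/√10, and r² = 785.
Half the chord is √(r² − d²) = √(1445/2), so the full chord is 17√10.

17√10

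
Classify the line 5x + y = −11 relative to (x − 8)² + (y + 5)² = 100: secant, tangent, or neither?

secant

Substituting the line into the circle gives 26x² + 44x = 0.
Δ = 1936 − 0 = 1936.
Two real roots: the line is a secant.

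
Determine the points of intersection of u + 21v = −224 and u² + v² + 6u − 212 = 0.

Substitute v = (−224 − u)/21:
442u² + 3094u − 43316 = 0  ⟹  u² + 7u − 98 = 0
u = 7 or u = −14, giving (7, −11) and (−14, −10).

(−14, −10) and (7, −11)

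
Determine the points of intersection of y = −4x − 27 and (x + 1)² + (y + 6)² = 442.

(−10, 13) and (0, −27)

From the line, y = −4x − 27. Substituting:
17x² + 170x = 0  ⟹  x² + 10x = 0
x = 0 or x = −10, giving (0, −27) and (−10, 13).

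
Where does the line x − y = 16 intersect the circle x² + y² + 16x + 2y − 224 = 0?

Express y = x − 16 and substitute into the circle:
2x² − 14x = 0  ⟹  x² − 7x = 0
x = 7 or x = 0, giving (7, −9) and (0, −16).

(0, −16) and (7, −9)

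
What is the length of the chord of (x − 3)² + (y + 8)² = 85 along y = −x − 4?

13√2

The distance from (3, −8) to the line is 1/√2, and r² = 85.
Half the chord is √(r² − d²) = √(169/2), so the full chord is 13√2.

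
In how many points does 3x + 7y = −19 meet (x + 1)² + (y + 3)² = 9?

d² = (3·(−1) + 7·(−3) − (−19))²/58 = 25/58; r² = 9.
Since d² < r², the line cuts the circle twice.

2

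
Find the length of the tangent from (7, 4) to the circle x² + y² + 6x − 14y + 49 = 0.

10

The centre is (−3, 7) and r = 3. The square of the distance from P to the centre is 100 + 9 = 109.
Power of the point: PT² = |PO|² − r² = 100, so PT = 10.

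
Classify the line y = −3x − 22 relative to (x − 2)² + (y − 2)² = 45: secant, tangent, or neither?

neither

d² = (3·2 + 1·2 − (−22))²/10 = 90; r² = 45.
Since d² > r², the line lies outside the circle.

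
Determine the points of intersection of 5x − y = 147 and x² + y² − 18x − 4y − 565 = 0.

Substitute y = 5x − 147:
26x² − 1508x + 21632 = 0  ⟹  x² − 58x + 832 = 0
x = 32 or x = 26, giving (32, 13) and (26, −17).

(26, −17) and (32, 13)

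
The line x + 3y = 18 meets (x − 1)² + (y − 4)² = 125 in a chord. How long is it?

7√10

From the line, y = (18 − x)/3. Substituting:
10x² − 30x − 1080 = 0  ⟹  x² − 3x − 108 = 0
x = 12 or x = −9, giving (12, 2) and (−9, 9).
Chord length = distance between (12, 2) and (−9, 9) = √490 = 7√10.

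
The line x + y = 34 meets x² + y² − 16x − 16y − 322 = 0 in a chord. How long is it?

24√2

Centre (8, 8), r² = 450. Perpendicular distance d from centre to line = |−18| / √2 = 18/√2.
Chord = 2√(r² − d²) = 2·√(288) = 24√2.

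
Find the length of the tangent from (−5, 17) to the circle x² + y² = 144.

√170

With centre O = (0, 0), |OP|² = 314 and r² = 144.
Power of the point: PT² = |PO|² − r² = 170, so PT = √170.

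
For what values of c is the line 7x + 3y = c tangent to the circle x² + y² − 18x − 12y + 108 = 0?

c = 81 ± 3√58

The line touches the circle iff its distance from (9, 6) is 3:
|7·9 + 3·6 − c| / √58 = 3
|c − (81)| = 3√58.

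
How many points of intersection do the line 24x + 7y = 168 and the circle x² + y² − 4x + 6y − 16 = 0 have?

Centre (2, −3), r² = 29. Distance² from centre to line = (−141)²/625 = 19881/625.
Since d² > r², the line lies outside the circle.

0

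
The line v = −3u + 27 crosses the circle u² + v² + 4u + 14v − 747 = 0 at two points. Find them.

Express v = −3u + 27 and substitute into the circle:
10u² − 200u + 360 = 0  ⟹  u² − 20u + 36 = 0
u = 18 or u = 2, giving (18, −27) and (2, 21).

(2, 21) and (18, −27)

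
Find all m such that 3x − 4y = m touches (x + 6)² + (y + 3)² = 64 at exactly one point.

Tangency holds when the distance from the centre (−6, −3) to the line equals the radius 8:
|3·(−6) − 4·(−3) − m| / √25 = 8
|m − (−6)| = 8·5, so m = 34 or m = −46.

m = −46 or m = 34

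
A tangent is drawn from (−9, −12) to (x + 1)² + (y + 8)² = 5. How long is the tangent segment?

With centre O = (−1, −8), |OP|² = 80 and r² = 5.
The tangent meets the radius at right angles, so tangent² = |PO|² − r² = 80 − 5 = 75.

5√3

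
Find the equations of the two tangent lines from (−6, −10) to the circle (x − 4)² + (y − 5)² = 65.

A line y − (−10) = m(x − (−6)) is tangent when its distance from (4, 5) is √65:
(10m − (15))² = 65(m² + 1)
7m² − 60m + 32 = 0, so m = 4/7 or m = 8.
Through (−6, −10) these give 4x − 7y = 46 and 8x − y = −38.

4x − 7y = 46 and 8x − y = −38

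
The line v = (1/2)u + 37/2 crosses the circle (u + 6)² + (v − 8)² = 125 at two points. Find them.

(−17, 10) and (−1, 18)

Express v = (37 + u)/2 and substitute into the circle:
5u² + 90u + 85 = 0  ⟹  u² + 18u + 17 = 0
u = −1 or u = −17, giving (−1, 18) and (−17, 10).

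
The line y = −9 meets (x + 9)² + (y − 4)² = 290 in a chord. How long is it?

22

The distance from (−9, 4) to the line is 13, and r² = 290.
Half the chord is √(r² − d²) = √(121), so the full chord is 22.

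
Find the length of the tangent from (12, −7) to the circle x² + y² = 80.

√113

Centre (0, 0), r² = 80. |PO|² = (12)² + (−7)² = 193.
The tangent meets the radius at right angles, so tangent² = |PO|² − r² = 193 − 80 = 113.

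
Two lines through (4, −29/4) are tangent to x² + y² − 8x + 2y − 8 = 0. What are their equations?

Let a tangent through (4, −29/4) have slope m. Its distance from (4, −1) must equal 5:
[m·(0) − (25/4)]² = 25(m² + 1)
16m² − 9 = 0, so m = 3/4 or m = −3/4.
Through (4, −29/4) these give 3x − 4y = 41 and 3x + 4y = −17.

3x − 4y = 41 and 3x + 4y = −17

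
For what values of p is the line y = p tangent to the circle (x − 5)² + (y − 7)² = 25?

p = 2 or p = 12

The line touches the circle iff its distance from (5, 7) is 5:
|0·5 + 1·7 − p| / √1 = 5
|p − (7)| = 5, so p = 12 or p = 2.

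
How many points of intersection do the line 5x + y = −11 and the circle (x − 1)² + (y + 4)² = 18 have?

2

Substituting the line into the circle gives 26x² + 68x + 32 = 0.
Discriminant = (68)² − 4·26·(32) = 1296 > 0.
Two real roots: the line is a secant.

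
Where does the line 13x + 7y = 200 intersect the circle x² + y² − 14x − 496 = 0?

(3, 23) and (24, −16)

Express y = (200 − 13x)/7 and substitute into the circle:
218x² − 5886x + 15696 = 0  ⟹  x² − 27x + 72 = 0
x = 24 or x = 3, giving (24, −16) and (3, 23).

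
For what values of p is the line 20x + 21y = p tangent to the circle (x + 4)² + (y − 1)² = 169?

For a tangent, require d(centre, line) = r = 13.
|20·(−4) + 21·1 − p| / √841 = 13
|p − (−59)| = 13·29, so p = 318 or p = −436.

p = −436 or p = 318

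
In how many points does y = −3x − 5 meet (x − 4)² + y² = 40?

Substituting the line into the circle gives 10x² + 22x + 1 = 0.
Discriminant = (22)² − 4·10·(1) = 444 > 0.
Two real roots: the line is a secant.

2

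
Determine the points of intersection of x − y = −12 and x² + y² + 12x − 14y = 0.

(−12, 0) and (1, 13)

Express y = x + 12 and substitute into the circle:
2x² + 22x − 24 = 0  ⟹  x² + 11x − 12 = 0
x = 1 or x = −12, giving (1, 13) and (−12, 0).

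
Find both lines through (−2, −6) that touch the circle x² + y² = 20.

x − 2y = 10 and 2x + y = −10

Write the tangent as mx − y + (−6 − m·(−2)) = 0 and set its distance from the centre to 2√5:
[m·(2) − (6)]² = 20(m² + 1)
2m² + 3m − 2 = 0, so m = 1/2 or m = −2.
Through (−2, −6) these give x − 2y = 10 and 2x + y = −10.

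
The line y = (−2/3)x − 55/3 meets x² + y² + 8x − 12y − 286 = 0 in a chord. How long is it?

Express y = (−55 − 2x)/3 and substitute into the circle:
13x² + 364x + 2431 = 0  ⟹  x² + 28x + 187 = 0
x = −11 or x = −17, giving (−11, −11) and (−17, −7).
Chord length = distance between (−11, −11) and (−17, −7) = √52 = 2√13.

2√13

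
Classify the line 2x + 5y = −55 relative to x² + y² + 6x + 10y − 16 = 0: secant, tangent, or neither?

d² = (2·(−3) + 5·(−5) − (−55))²/29 = 576/29; r² = 50.
Since d² < r², the line cuts the circle twice.

secant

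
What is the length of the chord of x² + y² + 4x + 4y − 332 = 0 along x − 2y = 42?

From the line, y = (−42 + x)/2. Substituting:
5x² − 60x + 100 = 0  ⟹  x² − 12x + 20 = 0
x = 10 or x = 2, giving (10, −16) and (2, −20).
Chord length = distance between (10, −16) and (2, −20) = √80 = 4√5.

4√5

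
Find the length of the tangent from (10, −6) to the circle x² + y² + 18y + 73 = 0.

√101

With centre O = (0, −9), |OP|² = 109 and r² = 8.
By the tangent–radius right angle, tangent length = √(|PO|² − r²) = √101.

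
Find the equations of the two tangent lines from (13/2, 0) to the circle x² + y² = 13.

2x + 3y = 13 and 2x − 3y = 13

A line y − (0) = m(x − (13/2)) is tangent when its distance from (0, 0) is √13:
[m·(−13/2) − (0)]² = 13(m² + 1)
9m² − 4 = 0, so m = −2/3 or m = 2/3.
With m = −2/3: 2x + 3y = 13. With m = 2/3: 2x − 3y = 13.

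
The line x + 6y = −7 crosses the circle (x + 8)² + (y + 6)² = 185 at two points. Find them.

Substitute y = (−7 − x)/6:
37x² + 518x − 3515 = 0  ⟹  x² + 14x − 95 = 0
x = 5 or x = −19, giving (5, −2) and (−19, 2).

(−19, 2) and (5, −2)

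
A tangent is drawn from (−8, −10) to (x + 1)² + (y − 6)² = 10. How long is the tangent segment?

Centre (−1, 6), r² = 10. |PO|² = (−7)² + (−16)² = 305.
By the tangent–radius right angle, tangent length = √(|PO|² − r²) = √295.

√295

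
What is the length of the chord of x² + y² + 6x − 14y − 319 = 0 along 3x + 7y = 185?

√58

Centre (−3, 7), r² = 377. Perpendicular distance d from centre to line = |−145| / √58 = 145/√58.
Half the chord is √(r² − d²) = √(29/2), so the full chord is √58.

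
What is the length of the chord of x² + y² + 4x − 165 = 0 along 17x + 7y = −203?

13√2

From the line, y = (−203 − 17x)/7. Substituting:
338x² + 7098x + 33124 = 0  ⟹  x² + 21x + 98 = 0
x = −7 or x = −14, giving (−7, −12) and (−14, 5).
Chord length = distance between (−7, −12) and (−14, 5) = √338 = 13√2.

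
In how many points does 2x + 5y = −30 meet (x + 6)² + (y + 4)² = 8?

2

Substituting the line into the circle gives 29x² + 340x + 800 = 0.
Δ = 115600 − 92800 = 22800.
Two real roots: the line is a secant.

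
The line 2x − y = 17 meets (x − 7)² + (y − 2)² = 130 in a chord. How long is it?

Centre (7, 2), r² = 130. Perpendicular distance d from centre to line = |−5| / √5 = 5/√5.
Half the chord is √(r² − d²) = √(125), so the full chord is 10√5.

10√5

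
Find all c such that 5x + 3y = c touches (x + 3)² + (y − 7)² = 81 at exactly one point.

The line touches the circle iff its distance from (−3, 7) is 9:
|5·(−3) + 3·7 − c| / √34 = 9
|c − (6)| = 9√34.

c = 6 ± 9√34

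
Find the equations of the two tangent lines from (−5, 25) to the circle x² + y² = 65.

7x + 4y = 65 and 8x − y = −65

Let a tangent through (−5, 25) have slope m. Its distance from (0, 0) must equal √65:
(5m − (−25))² = 65(m² + 1)
4m² − 25m − 56 = 0, so m = −7/4 or m = 8.
Through (−5, 25) these give 7x + 4y = 65 and 8x − y = −65.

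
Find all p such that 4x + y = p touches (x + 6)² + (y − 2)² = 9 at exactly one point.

The line touches the circle iff its distance from (−6, 2) is 3:
|4·(−6) + 1·2 − p| / √17 = 3
|p − (−22)| = 3√17.

p = −22 ± 3√17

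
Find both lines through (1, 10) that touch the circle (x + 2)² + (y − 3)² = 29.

5x + 2y = 25 and 2x − 5y = −48

Write the tangent as mx − y + (10 − m·(1)) = 0 and set its distance from the centre to √29:
(−3m − (−7))² = 29(m² + 1)
10m² + 21m − 10 = 0, so m = −5/2 or m = 2/5.
Through (1, 10) these give 5x + 2y = 25 and 2x − 5y = −48.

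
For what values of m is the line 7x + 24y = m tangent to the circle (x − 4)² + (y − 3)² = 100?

For a tangent, require d(centre, line) = r = 10.
|7·4 + 24·3 − m| / √625 = 10
|m − (100)| = 10·25, so m = 350 or m = −150.

m = −150 or m = 350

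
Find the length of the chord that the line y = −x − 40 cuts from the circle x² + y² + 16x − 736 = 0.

24√2

The distance from (−8, 0) to the line is 32/√2, and r² = 800.
Chord = 2√(r² − d²) = 2·√(288) = 24√2.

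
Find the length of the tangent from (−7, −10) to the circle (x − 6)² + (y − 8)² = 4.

√489

Centre (6, 8), r² = 4. |PO|² = (−13)² + (−18)² = 493.
The tangent meets the radius at right angles, so tangent² = |PO|² − r² = 493 − 4 = 489.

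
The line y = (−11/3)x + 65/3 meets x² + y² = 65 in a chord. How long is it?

√130

The distance from (0, 0) to the line is 65/√130, and r² = 65.
Chord = 2√(r² − d²) = 2·√(65/2) = √130.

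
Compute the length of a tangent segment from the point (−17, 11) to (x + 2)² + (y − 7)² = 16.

With centre O = (−2, 7), |OP|² = 241 and r² = 16.
Power of the point: PT² = |PO|² − r² = 225, so PT = 15.

15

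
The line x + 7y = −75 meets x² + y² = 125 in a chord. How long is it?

5√2

The distance from (0, 0) to the line is 75/√50, and r² = 125.
Half the chord is √(r² − d²) = √(25/2), so the full chord is 5√2.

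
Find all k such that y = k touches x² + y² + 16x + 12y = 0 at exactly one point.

k = −16 or k = 4

For a tangent, require d(centre, line) = r = 10.
|0·(−8) + 1·(−6) − k| / √1 = 10
|k − (−6)| = 10, so k = 4 or k = −16.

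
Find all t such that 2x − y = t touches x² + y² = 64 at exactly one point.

Tangency holds when the distance from the centre (0, 0) to the line equals the radius 8:
|2·0 − 1·0 − t| / √5 = 8
|t| = 8√5.

t = ±8√5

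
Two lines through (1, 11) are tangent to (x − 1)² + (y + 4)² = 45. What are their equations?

2x + y = 13 and 2x − y = −9

Let a tangent through (1, 11) have slope m. Its distance from (1, −4) must equal 3√5:
(0m − (−15))² = 45(m² + 1)
m² − 4 = 0, so m = −2 or m = 2.
Through (1, 11) these give 2x + y = 13 and 2x − y = −9.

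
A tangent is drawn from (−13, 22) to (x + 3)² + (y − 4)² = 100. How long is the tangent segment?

Centre (−3, 4), r² = 100. |PO|² = (−10)² + (18)² = 424.
Power of the point: PT² = |PO|² − r² = 324, so PT = 18.

18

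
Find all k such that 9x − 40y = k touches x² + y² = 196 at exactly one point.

Tangency holds when the distance from the centre (0, 0) to the line equals the radius 14:
|9·0 − 40·0 − k| / √1681 = 14
|k| = 14·41, so k = 574 or k = −574.

k = −574 or k = 574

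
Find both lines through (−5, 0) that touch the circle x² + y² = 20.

2x + y = −10 and 2x − y = −10

Write the tangent as mx − y + (0 − m·(−5)) = 0 and set its distance from the centre to 2√5:
[m·(5) − (0)]² = 20(m² + 1)
m² − 4 = 0, so m = −2 or m = 2.
Through (−5, 0) these give 2x + y = −10 and 2x − y = −10.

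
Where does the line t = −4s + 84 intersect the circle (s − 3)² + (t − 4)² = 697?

Express t = −4s + 84 and substitute into the circle:
17s² − 646s + 5712 = 0  ⟹  s² − 38s + 336 = 0
s = 24 or s = 14, giving (24, −12) and (14, 28).

(14, 28) and (24, −12)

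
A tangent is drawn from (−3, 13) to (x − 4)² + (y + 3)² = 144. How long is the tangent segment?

With centre O = (4, −3), |OP|² = 305 and r² = 144.
The tangent meets the radius at right angles, so tangent² = |PO|² − r² = 305 − 144 = 161.

√161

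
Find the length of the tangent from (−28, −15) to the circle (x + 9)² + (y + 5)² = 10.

√451

The centre is (−9, −5) and r = √10. The square of the distance from P to the centre is 361 + 100 = 461.
Power of the point: PT² = |PO|² − r² = 451, so PT = √451.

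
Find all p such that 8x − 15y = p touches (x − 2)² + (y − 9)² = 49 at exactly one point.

For a tangent, require d(centre, line) = r = 7.
|8·2 − 15·9 − p| / √289 = 7
|p − (−119)| = 7·17, so p = 0 or p = −238.

p = −238 or p = 0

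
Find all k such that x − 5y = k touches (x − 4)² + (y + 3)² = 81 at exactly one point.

The line touches the circle iff its distance from (4, −3) is 9:
|1·4 − 5·(−3) − k| / √26 = 9
|k − (19)| = 9√26.

k = 19 ± 9√26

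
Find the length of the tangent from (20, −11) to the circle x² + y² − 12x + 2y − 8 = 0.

√251

With centre O = (6, −1), |OP|² = 296 and r² = 45.
The tangent meets the radius at right angles, so tangent² = |PO|² − r² = 296 − 45 = 251.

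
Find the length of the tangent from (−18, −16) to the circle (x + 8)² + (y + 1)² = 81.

Centre (−8, −1), r² = 81. |PO|² = (−10)² + (−15)² = 325.
The tangent meets the radius at right angles, so tangent² = |PO|² − r² = 325 − 81 = 244.

2√61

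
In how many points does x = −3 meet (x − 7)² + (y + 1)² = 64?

0

Centre (7, −1), r² = 64. Distance² from centre to line = (10)² = 100.
Since d² > r², the line lies outside the circle.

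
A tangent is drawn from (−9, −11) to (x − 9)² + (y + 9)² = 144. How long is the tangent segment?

2√46

The centre is (9, −9) and r = 12. The square of the distance from P to the centre is 324 + 4 = 328.
The tangent meets the radius at right angles, so tangent² = |PO|² − r² = 328 − 144 = 184.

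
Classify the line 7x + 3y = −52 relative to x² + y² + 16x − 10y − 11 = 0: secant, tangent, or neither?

Substituting the line into the circle gives 58x² + 1082x + 4165 = 0.
Δ = 1170724 − 966280 = 204444.
Two real roots: the line is a secant.

secant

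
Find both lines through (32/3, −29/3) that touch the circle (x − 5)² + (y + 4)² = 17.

x + 4y = −28 and 4x + y = 33

A line y − (−29/3) = m(x − (32/3)) is tangent when its distance from (5, −4) is √17:
(−17/3m − (17/3))² = 17(m² + 1)
4m² + 17m + 4 = 0, so m = −1/4 or m = −4.
With m = −1/4: x + 4y = −28. With m = −4: 4x + y = 33.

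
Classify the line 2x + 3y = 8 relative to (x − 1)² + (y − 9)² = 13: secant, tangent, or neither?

neither

Substituting the line into the circle gives 13x² + 58x + 253 = 0.
Δ = 3364 − 13156 = −9792.
No real roots: the line does not meet the circle.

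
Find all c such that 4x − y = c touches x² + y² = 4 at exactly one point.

Tangency holds when the distance from the centre (0, 0) to the line equals the radius 2:
|4·0 − 1·0 − c| / √17 = 2
|c| = 2√17.

c = ±2√17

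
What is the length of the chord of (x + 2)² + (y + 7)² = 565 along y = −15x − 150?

Substitute y = −15x − 150:
226x² + 4294x + 19888 = 0  ⟹  x² + 19x + 88 = 0
x = −8 or x = −11, giving (−8, −30) and (−11, 15).
|(−8, −30) − (−11, 15)| = √((3)² + (−45)²) = 3√226.

3√226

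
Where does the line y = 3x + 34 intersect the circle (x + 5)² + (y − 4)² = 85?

(−12, −2) and (−7, 13)

From the line, y = 3x + 34. Substituting:
10x² + 190x + 840 = 0  ⟹  x² + 19x + 84 = 0
x = −7 or x = −12, giving (−7, 13) and (−12, −2).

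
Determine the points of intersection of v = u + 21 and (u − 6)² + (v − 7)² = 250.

Express v = u + 21 and substitute into the circle:
2u² + 16u − 18 = 0  ⟹  u² + 8u − 9 = 0
u = 1 or u = −9, giving (1, 22) and (−9, 12).

(−9, 12) and (1, 22)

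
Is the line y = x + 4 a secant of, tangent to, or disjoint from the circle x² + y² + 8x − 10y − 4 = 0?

secant

d² = (1·(−4) − 1·5 − (−4))²/2 = 25/2; r² = 45.
Since d² < r², the line cuts the circle twice.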